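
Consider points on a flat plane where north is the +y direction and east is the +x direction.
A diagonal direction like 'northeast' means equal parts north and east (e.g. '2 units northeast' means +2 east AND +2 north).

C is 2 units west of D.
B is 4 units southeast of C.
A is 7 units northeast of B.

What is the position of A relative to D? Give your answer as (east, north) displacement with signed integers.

Place D at the origin (east=0, north=0).
  C is 2 units west of D: delta (east=-2, north=+0); C at (east=-2, north=0).
  B is 4 units southeast of C: delta (east=+4, north=-4); B at (east=2, north=-4).
  A is 7 units northeast of B: delta (east=+7, north=+7); A at (east=9, north=3).
Therefore A relative to D: (east=9, north=3).

Answer: A is at (east=9, north=3) relative to D.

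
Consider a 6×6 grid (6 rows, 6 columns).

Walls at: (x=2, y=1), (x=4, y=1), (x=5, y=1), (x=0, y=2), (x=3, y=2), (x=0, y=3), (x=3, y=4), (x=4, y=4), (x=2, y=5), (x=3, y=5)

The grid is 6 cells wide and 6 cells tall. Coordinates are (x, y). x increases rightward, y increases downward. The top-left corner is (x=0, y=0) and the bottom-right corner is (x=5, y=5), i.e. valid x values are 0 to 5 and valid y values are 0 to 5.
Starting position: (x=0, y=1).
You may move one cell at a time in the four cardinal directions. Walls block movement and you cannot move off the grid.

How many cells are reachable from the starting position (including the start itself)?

BFS flood-fill from (x=0, y=1):
  Distance 0: (x=0, y=1)
  Distance 1: (x=0, y=0), (x=1, y=1)
  Distance 2: (x=1, y=0), (x=1, y=2)
  Distance 3: (x=2, y=0), (x=2, y=2), (x=1, y=3)
  Distance 4: (x=3, y=0), (x=2, y=3), (x=1, y=4)
  Distance 5: (x=4, y=0), (x=3, y=1), (x=3, y=3), (x=0, y=4), (x=2, y=4), (x=1, y=5)
  Distance 6: (x=5, y=0), (x=4, y=3), (x=0, y=5)
  Distance 7: (x=4, y=2), (x=5, y=3)
  Distance 8: (x=5, y=2), (x=5, y=4)
  Distance 9: (x=5, y=5)
  Distance 10: (x=4, y=5)
Total reachable: 26 (grid has 26 open cells total)

Answer: Reachable cells: 26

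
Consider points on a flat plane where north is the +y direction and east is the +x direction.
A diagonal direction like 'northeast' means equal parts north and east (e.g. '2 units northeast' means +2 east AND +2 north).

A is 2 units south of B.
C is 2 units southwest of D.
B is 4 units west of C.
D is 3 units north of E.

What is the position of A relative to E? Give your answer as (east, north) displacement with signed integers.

Place E at the origin (east=0, north=0).
  D is 3 units north of E: delta (east=+0, north=+3); D at (east=0, north=3).
  C is 2 units southwest of D: delta (east=-2, north=-2); C at (east=-2, north=1).
  B is 4 units west of C: delta (east=-4, north=+0); B at (east=-6, north=1).
  A is 2 units south of B: delta (east=+0, north=-2); A at (east=-6, north=-1).
Therefore A relative to E: (east=-6, north=-1).

Answer: A is at (east=-6, north=-1) relative to E.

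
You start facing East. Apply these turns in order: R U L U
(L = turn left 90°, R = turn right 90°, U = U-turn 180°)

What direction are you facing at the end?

Answer: Final heading: East

Derivation:
Start: East
  R (right (90° clockwise)) -> South
  U (U-turn (180°)) -> North
  L (left (90° counter-clockwise)) -> West
  U (U-turn (180°)) -> East
Final: East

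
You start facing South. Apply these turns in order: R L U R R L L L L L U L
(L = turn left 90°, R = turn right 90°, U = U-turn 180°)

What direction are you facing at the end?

Start: South
  R (right (90° clockwise)) -> West
  L (left (90° counter-clockwise)) -> South
  U (U-turn (180°)) -> North
  R (right (90° clockwise)) -> East
  R (right (90° clockwise)) -> South
  L (left (90° counter-clockwise)) -> East
  L (left (90° counter-clockwise)) -> North
  L (left (90° counter-clockwise)) -> West
  L (left (90° counter-clockwise)) -> South
  L (left (90° counter-clockwise)) -> East
  U (U-turn (180°)) -> West
  L (left (90° counter-clockwise)) -> South
Final: South

Answer: Final heading: South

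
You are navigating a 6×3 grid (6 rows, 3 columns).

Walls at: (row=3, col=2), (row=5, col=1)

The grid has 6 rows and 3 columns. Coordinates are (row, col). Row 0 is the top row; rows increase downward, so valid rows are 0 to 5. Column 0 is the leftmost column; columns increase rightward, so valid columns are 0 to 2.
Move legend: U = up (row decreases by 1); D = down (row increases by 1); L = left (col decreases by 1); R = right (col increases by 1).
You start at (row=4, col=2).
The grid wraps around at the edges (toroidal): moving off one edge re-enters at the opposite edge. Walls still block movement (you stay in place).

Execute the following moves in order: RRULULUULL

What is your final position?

Answer: Final position: (row=0, col=0)

Derivation:
Start: (row=4, col=2)
  R (right): (row=4, col=2) -> (row=4, col=0)
  R (right): (row=4, col=0) -> (row=4, col=1)
  U (up): (row=4, col=1) -> (row=3, col=1)
  L (left): (row=3, col=1) -> (row=3, col=0)
  U (up): (row=3, col=0) -> (row=2, col=0)
  L (left): (row=2, col=0) -> (row=2, col=2)
  U (up): (row=2, col=2) -> (row=1, col=2)
  U (up): (row=1, col=2) -> (row=0, col=2)
  L (left): (row=0, col=2) -> (row=0, col=1)
  L (left): (row=0, col=1) -> (row=0, col=0)
Final: (row=0, col=0)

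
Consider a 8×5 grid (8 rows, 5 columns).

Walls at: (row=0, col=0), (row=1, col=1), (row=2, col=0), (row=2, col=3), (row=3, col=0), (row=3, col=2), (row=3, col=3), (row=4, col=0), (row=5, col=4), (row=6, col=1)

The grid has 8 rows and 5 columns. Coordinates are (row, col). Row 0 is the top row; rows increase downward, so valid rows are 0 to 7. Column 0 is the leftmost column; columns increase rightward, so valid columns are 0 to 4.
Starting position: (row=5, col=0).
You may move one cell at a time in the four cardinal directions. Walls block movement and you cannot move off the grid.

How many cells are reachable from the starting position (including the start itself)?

BFS flood-fill from (row=5, col=0):
  Distance 0: (row=5, col=0)
  Distance 1: (row=5, col=1), (row=6, col=0)
  Distance 2: (row=4, col=1), (row=5, col=2), (row=7, col=0)
  Distance 3: (row=3, col=1), (row=4, col=2), (row=5, col=3), (row=6, col=2), (row=7, col=1)
  Distance 4: (row=2, col=1), (row=4, col=3), (row=6, col=3), (row=7, col=2)
  Distance 5: (row=2, col=2), (row=4, col=4), (row=6, col=4), (row=7, col=3)
  Distance 6: (row=1, col=2), (row=3, col=4), (row=7, col=4)
  Distance 7: (row=0, col=2), (row=1, col=3), (row=2, col=4)
  Distance 8: (row=0, col=1), (row=0, col=3), (row=1, col=4)
  Distance 9: (row=0, col=4)
Total reachable: 29 (grid has 30 open cells total)

Answer: Reachable cells: 29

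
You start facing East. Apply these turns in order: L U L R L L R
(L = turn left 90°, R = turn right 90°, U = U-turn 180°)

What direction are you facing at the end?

Answer: Final heading: East

Derivation:
Start: East
  L (left (90° counter-clockwise)) -> North
  U (U-turn (180°)) -> South
  L (left (90° counter-clockwise)) -> East
  R (right (90° clockwise)) -> South
  L (left (90° counter-clockwise)) -> East
  L (left (90° counter-clockwise)) -> North
  R (right (90° clockwise)) -> East
Final: East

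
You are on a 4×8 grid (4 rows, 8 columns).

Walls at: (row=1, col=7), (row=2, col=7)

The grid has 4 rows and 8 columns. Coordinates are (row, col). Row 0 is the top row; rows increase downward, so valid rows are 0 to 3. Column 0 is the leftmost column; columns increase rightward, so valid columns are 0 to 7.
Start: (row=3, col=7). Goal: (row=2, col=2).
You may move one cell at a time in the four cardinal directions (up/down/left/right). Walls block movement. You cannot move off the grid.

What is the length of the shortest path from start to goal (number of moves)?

BFS from (row=3, col=7) until reaching (row=2, col=2):
  Distance 0: (row=3, col=7)
  Distance 1: (row=3, col=6)
  Distance 2: (row=2, col=6), (row=3, col=5)
  Distance 3: (row=1, col=6), (row=2, col=5), (row=3, col=4)
  Distance 4: (row=0, col=6), (row=1, col=5), (row=2, col=4), (row=3, col=3)
  Distance 5: (row=0, col=5), (row=0, col=7), (row=1, col=4), (row=2, col=3), (row=3, col=2)
  Distance 6: (row=0, col=4), (row=1, col=3), (row=2, col=2), (row=3, col=1)  <- goal reached here
One shortest path (6 moves): (row=3, col=7) -> (row=3, col=6) -> (row=3, col=5) -> (row=3, col=4) -> (row=3, col=3) -> (row=3, col=2) -> (row=2, col=2)

Answer: Shortest path length: 6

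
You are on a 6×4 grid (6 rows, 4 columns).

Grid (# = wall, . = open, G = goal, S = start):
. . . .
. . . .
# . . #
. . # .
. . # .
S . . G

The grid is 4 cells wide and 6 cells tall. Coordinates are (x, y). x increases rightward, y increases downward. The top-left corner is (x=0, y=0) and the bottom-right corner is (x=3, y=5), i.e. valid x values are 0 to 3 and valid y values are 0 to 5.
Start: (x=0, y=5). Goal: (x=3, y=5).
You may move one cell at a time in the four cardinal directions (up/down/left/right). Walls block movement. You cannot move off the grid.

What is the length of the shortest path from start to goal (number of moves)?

BFS from (x=0, y=5) until reaching (x=3, y=5):
  Distance 0: (x=0, y=5)
  Distance 1: (x=0, y=4), (x=1, y=5)
  Distance 2: (x=0, y=3), (x=1, y=4), (x=2, y=5)
  Distance 3: (x=1, y=3), (x=3, y=5)  <- goal reached here
One shortest path (3 moves): (x=0, y=5) -> (x=1, y=5) -> (x=2, y=5) -> (x=3, y=5)

Answer: Shortest path length: 3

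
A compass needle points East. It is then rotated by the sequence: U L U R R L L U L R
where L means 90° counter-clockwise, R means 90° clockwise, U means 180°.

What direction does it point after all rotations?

Answer: Final heading: South

Derivation:
Start: East
  U (U-turn (180°)) -> West
  L (left (90° counter-clockwise)) -> South
  U (U-turn (180°)) -> North
  R (right (90° clockwise)) -> East
  R (right (90° clockwise)) -> South
  L (left (90° counter-clockwise)) -> East
  L (left (90° counter-clockwise)) -> North
  U (U-turn (180°)) -> South
  L (left (90° counter-clockwise)) -> East
  R (right (90° clockwise)) -> South
Final: South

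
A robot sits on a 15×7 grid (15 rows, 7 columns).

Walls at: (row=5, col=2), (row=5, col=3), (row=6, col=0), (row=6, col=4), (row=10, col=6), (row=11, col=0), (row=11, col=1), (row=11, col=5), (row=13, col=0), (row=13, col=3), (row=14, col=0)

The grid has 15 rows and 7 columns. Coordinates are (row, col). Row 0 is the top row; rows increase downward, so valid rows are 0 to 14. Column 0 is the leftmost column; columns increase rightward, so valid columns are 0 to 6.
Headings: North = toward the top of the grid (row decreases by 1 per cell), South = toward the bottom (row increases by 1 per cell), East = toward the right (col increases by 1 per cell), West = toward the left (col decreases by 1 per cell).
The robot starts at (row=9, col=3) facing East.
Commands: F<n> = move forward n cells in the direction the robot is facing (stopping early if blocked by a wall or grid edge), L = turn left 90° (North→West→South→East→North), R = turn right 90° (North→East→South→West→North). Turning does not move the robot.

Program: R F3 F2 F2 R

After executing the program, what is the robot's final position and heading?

Start: (row=9, col=3), facing East
  R: turn right, now facing South
  F3: move forward 3, now at (row=12, col=3)
  F2: move forward 0/2 (blocked), now at (row=12, col=3)
  F2: move forward 0/2 (blocked), now at (row=12, col=3)
  R: turn right, now facing West
Final: (row=12, col=3), facing West

Answer: Final position: (row=12, col=3), facing West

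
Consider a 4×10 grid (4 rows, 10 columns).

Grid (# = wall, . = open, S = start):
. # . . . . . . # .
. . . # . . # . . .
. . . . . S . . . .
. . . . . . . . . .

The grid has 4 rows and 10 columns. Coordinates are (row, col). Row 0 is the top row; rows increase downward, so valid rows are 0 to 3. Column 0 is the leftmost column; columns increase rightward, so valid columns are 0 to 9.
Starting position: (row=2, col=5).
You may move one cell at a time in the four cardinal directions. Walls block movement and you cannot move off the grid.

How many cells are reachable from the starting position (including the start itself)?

BFS flood-fill from (row=2, col=5):
  Distance 0: (row=2, col=5)
  Distance 1: (row=1, col=5), (row=2, col=4), (row=2, col=6), (row=3, col=5)
  Distance 2: (row=0, col=5), (row=1, col=4), (row=2, col=3), (row=2, col=7), (row=3, col=4), (row=3, col=6)
  Distance 3: (row=0, col=4), (row=0, col=6), (row=1, col=7), (row=2, col=2), (row=2, col=8), (row=3, col=3), (row=3, col=7)
  Distance 4: (row=0, col=3), (row=0, col=7), (row=1, col=2), (row=1, col=8), (row=2, col=1), (row=2, col=9), (row=3, col=2), (row=3, col=8)
  Distance 5: (row=0, col=2), (row=1, col=1), (row=1, col=9), (row=2, col=0), (row=3, col=1), (row=3, col=9)
  Distance 6: (row=0, col=9), (row=1, col=0), (row=3, col=0)
  Distance 7: (row=0, col=0)
Total reachable: 36 (grid has 36 open cells total)

Answer: Reachable cells: 36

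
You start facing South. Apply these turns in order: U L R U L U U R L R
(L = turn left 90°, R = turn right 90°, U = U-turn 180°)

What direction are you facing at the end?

Answer: Final heading: South

Derivation:
Start: South
  U (U-turn (180°)) -> North
  L (left (90° counter-clockwise)) -> West
  R (right (90° clockwise)) -> North
  U (U-turn (180°)) -> South
  L (left (90° counter-clockwise)) -> East
  U (U-turn (180°)) -> West
  U (U-turn (180°)) -> East
  R (right (90° clockwise)) -> South
  L (left (90° counter-clockwise)) -> East
  R (right (90° clockwise)) -> South
Final: South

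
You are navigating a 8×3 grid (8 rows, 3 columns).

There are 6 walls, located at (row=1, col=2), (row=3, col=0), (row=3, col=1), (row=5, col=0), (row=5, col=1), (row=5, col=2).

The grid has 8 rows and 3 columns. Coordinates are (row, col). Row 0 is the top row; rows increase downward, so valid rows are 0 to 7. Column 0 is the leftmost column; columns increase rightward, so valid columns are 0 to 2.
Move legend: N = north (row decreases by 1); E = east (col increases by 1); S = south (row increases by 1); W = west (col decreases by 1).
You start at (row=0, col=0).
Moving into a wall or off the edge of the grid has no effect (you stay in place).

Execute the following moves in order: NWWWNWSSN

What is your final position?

Answer: Final position: (row=1, col=0)

Derivation:
Start: (row=0, col=0)
  N (north): blocked, stay at (row=0, col=0)
  [×3]W (west): blocked, stay at (row=0, col=0)
  N (north): blocked, stay at (row=0, col=0)
  W (west): blocked, stay at (row=0, col=0)
  S (south): (row=0, col=0) -> (row=1, col=0)
  S (south): (row=1, col=0) -> (row=2, col=0)
  N (north): (row=2, col=0) -> (row=1, col=0)
Final: (row=1, col=0)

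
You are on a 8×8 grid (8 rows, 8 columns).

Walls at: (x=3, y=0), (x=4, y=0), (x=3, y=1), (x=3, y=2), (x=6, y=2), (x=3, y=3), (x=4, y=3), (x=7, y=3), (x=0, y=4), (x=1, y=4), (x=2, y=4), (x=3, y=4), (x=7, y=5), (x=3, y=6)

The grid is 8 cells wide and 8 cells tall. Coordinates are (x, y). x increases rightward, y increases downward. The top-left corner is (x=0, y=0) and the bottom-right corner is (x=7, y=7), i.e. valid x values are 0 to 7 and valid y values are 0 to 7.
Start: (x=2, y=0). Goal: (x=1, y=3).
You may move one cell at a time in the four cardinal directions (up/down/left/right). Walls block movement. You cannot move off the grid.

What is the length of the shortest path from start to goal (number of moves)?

BFS from (x=2, y=0) until reaching (x=1, y=3):
  Distance 0: (x=2, y=0)
  Distance 1: (x=1, y=0), (x=2, y=1)
  Distance 2: (x=0, y=0), (x=1, y=1), (x=2, y=2)
  Distance 3: (x=0, y=1), (x=1, y=2), (x=2, y=3)
  Distance 4: (x=0, y=2), (x=1, y=3)  <- goal reached here
One shortest path (4 moves): (x=2, y=0) -> (x=1, y=0) -> (x=1, y=1) -> (x=1, y=2) -> (x=1, y=3)

Answer: Shortest path length: 4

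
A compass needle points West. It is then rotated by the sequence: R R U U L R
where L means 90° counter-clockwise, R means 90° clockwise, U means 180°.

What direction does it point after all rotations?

Start: West
  R (right (90° clockwise)) -> North
  R (right (90° clockwise)) -> East
  U (U-turn (180°)) -> West
  U (U-turn (180°)) -> East
  L (left (90° counter-clockwise)) -> North
  R (right (90° clockwise)) -> East
Final: East

Answer: Final heading: East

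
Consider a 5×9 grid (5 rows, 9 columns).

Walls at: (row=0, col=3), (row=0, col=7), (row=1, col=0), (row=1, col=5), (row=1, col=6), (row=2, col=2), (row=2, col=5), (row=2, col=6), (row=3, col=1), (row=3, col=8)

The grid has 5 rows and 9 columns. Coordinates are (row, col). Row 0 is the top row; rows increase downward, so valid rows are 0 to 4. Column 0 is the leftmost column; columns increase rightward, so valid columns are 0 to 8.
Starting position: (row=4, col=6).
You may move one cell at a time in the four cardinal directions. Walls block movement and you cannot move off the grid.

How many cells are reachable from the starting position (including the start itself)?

Answer: Reachable cells: 35

Derivation:
BFS flood-fill from (row=4, col=6):
  Distance 0: (row=4, col=6)
  Distance 1: (row=3, col=6), (row=4, col=5), (row=4, col=7)
  Distance 2: (row=3, col=5), (row=3, col=7), (row=4, col=4), (row=4, col=8)
  Distance 3: (row=2, col=7), (row=3, col=4), (row=4, col=3)
  Distance 4: (row=1, col=7), (row=2, col=4), (row=2, col=8), (row=3, col=3), (row=4, col=2)
  Distance 5: (row=1, col=4), (row=1, col=8), (row=2, col=3), (row=3, col=2), (row=4, col=1)
  Distance 6: (row=0, col=4), (row=0, col=8), (row=1, col=3), (row=4, col=0)
  Distance 7: (row=0, col=5), (row=1, col=2), (row=3, col=0)
  Distance 8: (row=0, col=2), (row=0, col=6), (row=1, col=1), (row=2, col=0)
  Distance 9: (row=0, col=1), (row=2, col=1)
  Distance 10: (row=0, col=0)
Total reachable: 35 (grid has 35 open cells total)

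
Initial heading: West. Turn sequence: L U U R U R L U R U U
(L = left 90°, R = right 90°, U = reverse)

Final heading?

Answer: Final heading: North

Derivation:
Start: West
  L (left (90° counter-clockwise)) -> South
  U (U-turn (180°)) -> North
  U (U-turn (180°)) -> South
  R (right (90° clockwise)) -> West
  U (U-turn (180°)) -> East
  R (right (90° clockwise)) -> South
  L (left (90° counter-clockwise)) -> East
  U (U-turn (180°)) -> West
  R (right (90° clockwise)) -> North
  U (U-turn (180°)) -> South
  U (U-turn (180°)) -> North
Final: North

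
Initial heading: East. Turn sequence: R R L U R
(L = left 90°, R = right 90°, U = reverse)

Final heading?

Answer: Final heading: East

Derivation:
Start: East
  R (right (90° clockwise)) -> South
  R (right (90° clockwise)) -> West
  L (left (90° counter-clockwise)) -> South
  U (U-turn (180°)) -> North
  R (right (90° clockwise)) -> East
Final: East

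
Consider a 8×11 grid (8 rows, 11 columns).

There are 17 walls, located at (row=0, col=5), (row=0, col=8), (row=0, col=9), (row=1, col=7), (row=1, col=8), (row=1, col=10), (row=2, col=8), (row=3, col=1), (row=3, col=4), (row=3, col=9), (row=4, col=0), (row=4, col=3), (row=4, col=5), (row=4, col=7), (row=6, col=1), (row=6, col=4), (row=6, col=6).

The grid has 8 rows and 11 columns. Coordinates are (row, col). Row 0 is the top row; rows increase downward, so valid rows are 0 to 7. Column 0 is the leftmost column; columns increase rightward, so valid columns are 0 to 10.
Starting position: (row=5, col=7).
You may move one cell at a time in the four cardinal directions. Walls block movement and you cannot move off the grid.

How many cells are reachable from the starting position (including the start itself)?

Answer: Reachable cells: 70

Derivation:
BFS flood-fill from (row=5, col=7):
  Distance 0: (row=5, col=7)
  Distance 1: (row=5, col=6), (row=5, col=8), (row=6, col=7)
  Distance 2: (row=4, col=6), (row=4, col=8), (row=5, col=5), (row=5, col=9), (row=6, col=8), (row=7, col=7)
  Distance 3: (row=3, col=6), (row=3, col=8), (row=4, col=9), (row=5, col=4), (row=5, col=10), (row=6, col=5), (row=6, col=9), (row=7, col=6), (row=7, col=8)
  Distance 4: (row=2, col=6), (row=3, col=5), (row=3, col=7), (row=4, col=4), (row=4, col=10), (row=5, col=3), (row=6, col=10), (row=7, col=5), (row=7, col=9)
  Distance 5: (row=1, col=6), (row=2, col=5), (row=2, col=7), (row=3, col=10), (row=5, col=2), (row=6, col=3), (row=7, col=4), (row=7, col=10)
  Distance 6: (row=0, col=6), (row=1, col=5), (row=2, col=4), (row=2, col=10), (row=4, col=2), (row=5, col=1), (row=6, col=2), (row=7, col=3)
  Distance 7: (row=0, col=7), (row=1, col=4), (row=2, col=3), (row=2, col=9), (row=3, col=2), (row=4, col=1), (row=5, col=0), (row=7, col=2)
  Distance 8: (row=0, col=4), (row=1, col=3), (row=1, col=9), (row=2, col=2), (row=3, col=3), (row=6, col=0), (row=7, col=1)
  Distance 9: (row=0, col=3), (row=1, col=2), (row=2, col=1), (row=7, col=0)
  Distance 10: (row=0, col=2), (row=1, col=1), (row=2, col=0)
  Distance 11: (row=0, col=1), (row=1, col=0), (row=3, col=0)
  Distance 12: (row=0, col=0)
Total reachable: 70 (grid has 71 open cells total)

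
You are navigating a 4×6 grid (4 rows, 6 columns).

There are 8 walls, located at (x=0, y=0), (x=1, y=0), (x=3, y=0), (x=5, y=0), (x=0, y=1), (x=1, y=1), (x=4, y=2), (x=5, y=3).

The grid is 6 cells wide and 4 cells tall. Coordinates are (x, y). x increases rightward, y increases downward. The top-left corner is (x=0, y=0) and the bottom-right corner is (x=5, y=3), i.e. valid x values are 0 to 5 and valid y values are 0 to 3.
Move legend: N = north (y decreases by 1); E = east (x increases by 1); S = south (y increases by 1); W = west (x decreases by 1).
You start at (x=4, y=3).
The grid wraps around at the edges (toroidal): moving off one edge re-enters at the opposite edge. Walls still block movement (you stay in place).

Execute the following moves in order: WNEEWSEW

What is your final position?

Start: (x=4, y=3)
  W (west): (x=4, y=3) -> (x=3, y=3)
  N (north): (x=3, y=3) -> (x=3, y=2)
  E (east): blocked, stay at (x=3, y=2)
  E (east): blocked, stay at (x=3, y=2)
  W (west): (x=3, y=2) -> (x=2, y=2)
  S (south): (x=2, y=2) -> (x=2, y=3)
  E (east): (x=2, y=3) -> (x=3, y=3)
  W (west): (x=3, y=3) -> (x=2, y=3)
Final: (x=2, y=3)

Answer: Final position: (x=2, y=3)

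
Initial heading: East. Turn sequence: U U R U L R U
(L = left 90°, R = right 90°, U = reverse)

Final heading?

Start: East
  U (U-turn (180°)) -> West
  U (U-turn (180°)) -> East
  R (right (90° clockwise)) -> South
  U (U-turn (180°)) -> North
  L (left (90° counter-clockwise)) -> West
  R (right (90° clockwise)) -> North
  U (U-turn (180°)) -> South
Final: South

Answer: Final heading: South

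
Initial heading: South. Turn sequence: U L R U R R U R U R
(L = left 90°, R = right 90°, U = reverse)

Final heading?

Start: South
  U (U-turn (180°)) -> North
  L (left (90° counter-clockwise)) -> West
  R (right (90° clockwise)) -> North
  U (U-turn (180°)) -> South
  R (right (90° clockwise)) -> West
  R (right (90° clockwise)) -> North
  U (U-turn (180°)) -> South
  R (right (90° clockwise)) -> West
  U (U-turn (180°)) -> East
  R (right (90° clockwise)) -> South
Final: South

Answer: Final heading: South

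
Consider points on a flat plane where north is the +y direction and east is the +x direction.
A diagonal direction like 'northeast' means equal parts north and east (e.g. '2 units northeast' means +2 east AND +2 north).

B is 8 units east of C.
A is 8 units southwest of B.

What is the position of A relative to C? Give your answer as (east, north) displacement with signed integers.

Answer: A is at (east=0, north=-8) relative to C.

Derivation:
Place C at the origin (east=0, north=0).
  B is 8 units east of C: delta (east=+8, north=+0); B at (east=8, north=0).
  A is 8 units southwest of B: delta (east=-8, north=-8); A at (east=0, north=-8).
Therefore A relative to C: (east=0, north=-8).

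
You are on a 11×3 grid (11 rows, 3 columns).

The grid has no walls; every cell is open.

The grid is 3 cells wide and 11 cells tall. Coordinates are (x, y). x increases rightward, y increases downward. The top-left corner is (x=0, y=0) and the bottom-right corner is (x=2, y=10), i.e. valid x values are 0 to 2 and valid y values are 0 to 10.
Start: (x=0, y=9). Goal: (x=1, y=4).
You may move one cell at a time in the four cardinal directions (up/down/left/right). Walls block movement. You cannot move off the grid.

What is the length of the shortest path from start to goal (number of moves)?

BFS from (x=0, y=9) until reaching (x=1, y=4):
  Distance 0: (x=0, y=9)
  Distance 1: (x=0, y=8), (x=1, y=9), (x=0, y=10)
  Distance 2: (x=0, y=7), (x=1, y=8), (x=2, y=9), (x=1, y=10)
  Distance 3: (x=0, y=6), (x=1, y=7), (x=2, y=8), (x=2, y=10)
  Distance 4: (x=0, y=5), (x=1, y=6), (x=2, y=7)
  Distance 5: (x=0, y=4), (x=1, y=5), (x=2, y=6)
  Distance 6: (x=0, y=3), (x=1, y=4), (x=2, y=5)  <- goal reached here
One shortest path (6 moves): (x=0, y=9) -> (x=1, y=9) -> (x=1, y=8) -> (x=1, y=7) -> (x=1, y=6) -> (x=1, y=5) -> (x=1, y=4)

Answer: Shortest path length: 6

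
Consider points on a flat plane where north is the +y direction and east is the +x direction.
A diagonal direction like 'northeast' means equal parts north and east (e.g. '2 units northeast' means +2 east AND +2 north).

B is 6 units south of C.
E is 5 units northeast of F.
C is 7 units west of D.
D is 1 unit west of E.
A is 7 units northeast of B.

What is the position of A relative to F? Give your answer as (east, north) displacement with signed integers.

Place F at the origin (east=0, north=0).
  E is 5 units northeast of F: delta (east=+5, north=+5); E at (east=5, north=5).
  D is 1 unit west of E: delta (east=-1, north=+0); D at (east=4, north=5).
  C is 7 units west of D: delta (east=-7, north=+0); C at (east=-3, north=5).
  B is 6 units south of C: delta (east=+0, north=-6); B at (east=-3, north=-1).
  A is 7 units northeast of B: delta (east=+7, north=+7); A at (east=4, north=6).
Therefore A relative to F: (east=4, north=6).

Answer: A is at (east=4, north=6) relative to F.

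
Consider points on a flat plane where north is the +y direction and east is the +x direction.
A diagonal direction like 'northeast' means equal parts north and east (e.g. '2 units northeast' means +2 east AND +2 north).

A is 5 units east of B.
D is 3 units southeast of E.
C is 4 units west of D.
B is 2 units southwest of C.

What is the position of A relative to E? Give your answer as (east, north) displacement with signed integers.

Answer: A is at (east=2, north=-5) relative to E.

Derivation:
Place E at the origin (east=0, north=0).
  D is 3 units southeast of E: delta (east=+3, north=-3); D at (east=3, north=-3).
  C is 4 units west of D: delta (east=-4, north=+0); C at (east=-1, north=-3).
  B is 2 units southwest of C: delta (east=-2, north=-2); B at (east=-3, north=-5).
  A is 5 units east of B: delta (east=+5, north=+0); A at (east=2, north=-5).
Therefore A relative to E: (east=2, north=-5).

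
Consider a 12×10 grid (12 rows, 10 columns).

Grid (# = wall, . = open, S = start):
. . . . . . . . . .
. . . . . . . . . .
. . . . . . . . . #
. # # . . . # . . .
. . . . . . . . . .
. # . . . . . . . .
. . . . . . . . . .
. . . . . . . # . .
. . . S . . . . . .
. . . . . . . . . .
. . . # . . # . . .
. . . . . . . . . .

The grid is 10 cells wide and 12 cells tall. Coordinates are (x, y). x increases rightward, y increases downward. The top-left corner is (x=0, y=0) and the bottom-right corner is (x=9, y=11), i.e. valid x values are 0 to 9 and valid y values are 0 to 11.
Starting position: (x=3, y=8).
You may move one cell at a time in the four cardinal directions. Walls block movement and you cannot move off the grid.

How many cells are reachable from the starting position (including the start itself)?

BFS flood-fill from (x=3, y=8):
  Distance 0: (x=3, y=8)
  Distance 1: (x=3, y=7), (x=2, y=8), (x=4, y=8), (x=3, y=9)
  Distance 2: (x=3, y=6), (x=2, y=7), (x=4, y=7), (x=1, y=8), (x=5, y=8), (x=2, y=9), (x=4, y=9)
  Distance 3: (x=3, y=5), (x=2, y=6), (x=4, y=6), (x=1, y=7), (x=5, y=7), (x=0, y=8), (x=6, y=8), (x=1, y=9), (x=5, y=9), (x=2, y=10), (x=4, y=10)
  Distance 4: (x=3, y=4), (x=2, y=5), (x=4, y=5), (x=1, y=6), (x=5, y=6), (x=0, y=7), (x=6, y=7), (x=7, y=8), (x=0, y=9), (x=6, y=9), (x=1, y=10), (x=5, y=10), (x=2, y=11), (x=4, y=11)
  Distance 5: (x=3, y=3), (x=2, y=4), (x=4, y=4), (x=5, y=5), (x=0, y=6), (x=6, y=6), (x=8, y=8), (x=7, y=9), (x=0, y=10), (x=1, y=11), (x=3, y=11), (x=5, y=11)
  Distance 6: (x=3, y=2), (x=4, y=3), (x=1, y=4), (x=5, y=4), (x=0, y=5), (x=6, y=5), (x=7, y=6), (x=8, y=7), (x=9, y=8), (x=8, y=9), (x=7, y=10), (x=0, y=11), (x=6, y=11)
  Distance 7: (x=3, y=1), (x=2, y=2), (x=4, y=2), (x=5, y=3), (x=0, y=4), (x=6, y=4), (x=7, y=5), (x=8, y=6), (x=9, y=7), (x=9, y=9), (x=8, y=10), (x=7, y=11)
  Distance 8: (x=3, y=0), (x=2, y=1), (x=4, y=1), (x=1, y=2), (x=5, y=2), (x=0, y=3), (x=7, y=4), (x=8, y=5), (x=9, y=6), (x=9, y=10), (x=8, y=11)
  Distance 9: (x=2, y=0), (x=4, y=0), (x=1, y=1), (x=5, y=1), (x=0, y=2), (x=6, y=2), (x=7, y=3), (x=8, y=4), (x=9, y=5), (x=9, y=11)
  Distance 10: (x=1, y=0), (x=5, y=0), (x=0, y=1), (x=6, y=1), (x=7, y=2), (x=8, y=3), (x=9, y=4)
  Distance 11: (x=0, y=0), (x=6, y=0), (x=7, y=1), (x=8, y=2), (x=9, y=3)
  Distance 12: (x=7, y=0), (x=8, y=1)
  Distance 13: (x=8, y=0), (x=9, y=1)
  Distance 14: (x=9, y=0)
Total reachable: 112 (grid has 112 open cells total)

Answer: Reachable cells: 112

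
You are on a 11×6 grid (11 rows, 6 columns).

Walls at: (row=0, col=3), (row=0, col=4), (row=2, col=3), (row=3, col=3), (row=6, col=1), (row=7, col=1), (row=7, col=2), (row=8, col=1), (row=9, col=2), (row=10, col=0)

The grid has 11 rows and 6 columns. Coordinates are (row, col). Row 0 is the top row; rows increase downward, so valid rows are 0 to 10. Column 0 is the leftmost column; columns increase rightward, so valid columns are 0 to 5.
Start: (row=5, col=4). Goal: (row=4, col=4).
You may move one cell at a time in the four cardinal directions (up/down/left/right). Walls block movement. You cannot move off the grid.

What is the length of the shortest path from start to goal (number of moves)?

BFS from (row=5, col=4) until reaching (row=4, col=4):
  Distance 0: (row=5, col=4)
  Distance 1: (row=4, col=4), (row=5, col=3), (row=5, col=5), (row=6, col=4)  <- goal reached here
One shortest path (1 moves): (row=5, col=4) -> (row=4, col=4)

Answer: Shortest path length: 1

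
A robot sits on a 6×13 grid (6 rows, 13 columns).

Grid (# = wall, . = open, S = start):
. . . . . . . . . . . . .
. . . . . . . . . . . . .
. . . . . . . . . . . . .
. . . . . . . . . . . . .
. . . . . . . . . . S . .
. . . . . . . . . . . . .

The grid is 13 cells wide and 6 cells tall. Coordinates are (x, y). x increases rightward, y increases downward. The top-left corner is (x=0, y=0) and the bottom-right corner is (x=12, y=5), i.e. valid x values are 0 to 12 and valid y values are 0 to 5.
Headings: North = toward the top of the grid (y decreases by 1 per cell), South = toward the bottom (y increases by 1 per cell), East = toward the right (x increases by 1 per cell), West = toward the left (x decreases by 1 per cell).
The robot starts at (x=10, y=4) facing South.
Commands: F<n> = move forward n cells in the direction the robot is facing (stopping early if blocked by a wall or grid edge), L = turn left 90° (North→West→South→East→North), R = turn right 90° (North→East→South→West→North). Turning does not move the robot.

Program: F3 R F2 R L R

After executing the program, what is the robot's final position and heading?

Start: (x=10, y=4), facing South
  F3: move forward 1/3 (blocked), now at (x=10, y=5)
  R: turn right, now facing West
  F2: move forward 2, now at (x=8, y=5)
  R: turn right, now facing North
  L: turn left, now facing West
  R: turn right, now facing North
Final: (x=8, y=5), facing North

Answer: Final position: (x=8, y=5), facing North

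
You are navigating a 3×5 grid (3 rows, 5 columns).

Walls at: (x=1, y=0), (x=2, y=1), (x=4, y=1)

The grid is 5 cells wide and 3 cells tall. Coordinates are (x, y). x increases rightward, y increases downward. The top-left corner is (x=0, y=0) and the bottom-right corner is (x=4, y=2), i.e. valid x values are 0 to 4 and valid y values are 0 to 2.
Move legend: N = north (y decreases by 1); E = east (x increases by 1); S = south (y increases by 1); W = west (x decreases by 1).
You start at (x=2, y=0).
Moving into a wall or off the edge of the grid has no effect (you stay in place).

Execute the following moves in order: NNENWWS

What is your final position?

Start: (x=2, y=0)
  N (north): blocked, stay at (x=2, y=0)
  N (north): blocked, stay at (x=2, y=0)
  E (east): (x=2, y=0) -> (x=3, y=0)
  N (north): blocked, stay at (x=3, y=0)
  W (west): (x=3, y=0) -> (x=2, y=0)
  W (west): blocked, stay at (x=2, y=0)
  S (south): blocked, stay at (x=2, y=0)
Final: (x=2, y=0)

Answer: Final position: (x=2, y=0)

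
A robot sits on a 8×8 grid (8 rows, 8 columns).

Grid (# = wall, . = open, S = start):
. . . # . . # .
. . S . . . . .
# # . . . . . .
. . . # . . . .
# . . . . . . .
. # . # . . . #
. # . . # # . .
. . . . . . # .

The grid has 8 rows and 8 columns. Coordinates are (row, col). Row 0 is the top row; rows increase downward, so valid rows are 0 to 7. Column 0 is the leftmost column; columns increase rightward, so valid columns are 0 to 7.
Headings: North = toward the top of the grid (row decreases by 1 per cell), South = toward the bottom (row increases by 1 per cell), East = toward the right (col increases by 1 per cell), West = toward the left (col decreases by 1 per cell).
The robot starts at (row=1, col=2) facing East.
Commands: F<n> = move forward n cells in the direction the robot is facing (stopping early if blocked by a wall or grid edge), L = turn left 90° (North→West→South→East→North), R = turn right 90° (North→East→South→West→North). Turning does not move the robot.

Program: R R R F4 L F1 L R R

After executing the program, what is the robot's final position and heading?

Start: (row=1, col=2), facing East
  R: turn right, now facing South
  R: turn right, now facing West
  R: turn right, now facing North
  F4: move forward 1/4 (blocked), now at (row=0, col=2)
  L: turn left, now facing West
  F1: move forward 1, now at (row=0, col=1)
  L: turn left, now facing South
  R: turn right, now facing West
  R: turn right, now facing North
Final: (row=0, col=1), facing North

Answer: Final position: (row=0, col=1), facing North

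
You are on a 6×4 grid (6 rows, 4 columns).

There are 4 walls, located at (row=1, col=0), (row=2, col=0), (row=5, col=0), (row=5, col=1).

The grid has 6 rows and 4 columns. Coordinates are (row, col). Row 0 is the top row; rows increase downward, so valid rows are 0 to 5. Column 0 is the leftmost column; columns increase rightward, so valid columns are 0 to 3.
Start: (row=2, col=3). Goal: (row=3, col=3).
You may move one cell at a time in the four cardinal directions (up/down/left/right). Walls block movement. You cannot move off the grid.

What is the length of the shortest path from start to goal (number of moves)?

Answer: Shortest path length: 1

Derivation:
BFS from (row=2, col=3) until reaching (row=3, col=3):
  Distance 0: (row=2, col=3)
  Distance 1: (row=1, col=3), (row=2, col=2), (row=3, col=3)  <- goal reached here
One shortest path (1 moves): (row=2, col=3) -> (row=3, col=3)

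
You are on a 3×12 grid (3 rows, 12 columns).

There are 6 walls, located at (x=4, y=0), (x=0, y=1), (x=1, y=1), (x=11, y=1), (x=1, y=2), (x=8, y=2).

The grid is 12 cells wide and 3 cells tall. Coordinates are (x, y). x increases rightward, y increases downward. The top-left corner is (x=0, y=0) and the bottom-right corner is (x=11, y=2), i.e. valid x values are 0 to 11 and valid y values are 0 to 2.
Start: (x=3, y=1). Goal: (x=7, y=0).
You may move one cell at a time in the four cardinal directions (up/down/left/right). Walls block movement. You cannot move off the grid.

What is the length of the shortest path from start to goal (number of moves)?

Answer: Shortest path length: 5

Derivation:
BFS from (x=3, y=1) until reaching (x=7, y=0):
  Distance 0: (x=3, y=1)
  Distance 1: (x=3, y=0), (x=2, y=1), (x=4, y=1), (x=3, y=2)
  Distance 2: (x=2, y=0), (x=5, y=1), (x=2, y=2), (x=4, y=2)
  Distance 3: (x=1, y=0), (x=5, y=0), (x=6, y=1), (x=5, y=2)
  Distance 4: (x=0, y=0), (x=6, y=0), (x=7, y=1), (x=6, y=2)
  Distance 5: (x=7, y=0), (x=8, y=1), (x=7, y=2)  <- goal reached here
One shortest path (5 moves): (x=3, y=1) -> (x=4, y=1) -> (x=5, y=1) -> (x=6, y=1) -> (x=7, y=1) -> (x=7, y=0)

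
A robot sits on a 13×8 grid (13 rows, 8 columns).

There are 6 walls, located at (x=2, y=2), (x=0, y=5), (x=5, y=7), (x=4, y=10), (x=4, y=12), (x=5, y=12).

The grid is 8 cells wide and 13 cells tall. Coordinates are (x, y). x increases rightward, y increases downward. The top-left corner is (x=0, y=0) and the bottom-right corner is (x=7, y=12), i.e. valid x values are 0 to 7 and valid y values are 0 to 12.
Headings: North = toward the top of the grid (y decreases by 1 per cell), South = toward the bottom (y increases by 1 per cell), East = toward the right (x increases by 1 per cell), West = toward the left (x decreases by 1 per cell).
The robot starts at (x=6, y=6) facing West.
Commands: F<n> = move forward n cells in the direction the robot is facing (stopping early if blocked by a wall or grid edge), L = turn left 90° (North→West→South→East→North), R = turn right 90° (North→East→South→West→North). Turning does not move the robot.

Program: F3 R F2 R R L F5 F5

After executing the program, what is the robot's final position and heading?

Answer: Final position: (x=7, y=4), facing East

Derivation:
Start: (x=6, y=6), facing West
  F3: move forward 3, now at (x=3, y=6)
  R: turn right, now facing North
  F2: move forward 2, now at (x=3, y=4)
  R: turn right, now facing East
  R: turn right, now facing South
  L: turn left, now facing East
  F5: move forward 4/5 (blocked), now at (x=7, y=4)
  F5: move forward 0/5 (blocked), now at (x=7, y=4)
Final: (x=7, y=4), facing East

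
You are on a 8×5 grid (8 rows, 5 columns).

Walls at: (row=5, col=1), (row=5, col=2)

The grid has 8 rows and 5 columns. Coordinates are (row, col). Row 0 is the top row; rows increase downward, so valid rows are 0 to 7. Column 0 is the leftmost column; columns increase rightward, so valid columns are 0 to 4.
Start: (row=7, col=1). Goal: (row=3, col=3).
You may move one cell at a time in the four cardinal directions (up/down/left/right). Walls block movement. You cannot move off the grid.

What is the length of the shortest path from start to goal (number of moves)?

Answer: Shortest path length: 6

Derivation:
BFS from (row=7, col=1) until reaching (row=3, col=3):
  Distance 0: (row=7, col=1)
  Distance 1: (row=6, col=1), (row=7, col=0), (row=7, col=2)
  Distance 2: (row=6, col=0), (row=6, col=2), (row=7, col=3)
  Distance 3: (row=5, col=0), (row=6, col=3), (row=7, col=4)
  Distance 4: (row=4, col=0), (row=5, col=3), (row=6, col=4)
  Distance 5: (row=3, col=0), (row=4, col=1), (row=4, col=3), (row=5, col=4)
  Distance 6: (row=2, col=0), (row=3, col=1), (row=3, col=3), (row=4, col=2), (row=4, col=4)  <- goal reached here
One shortest path (6 moves): (row=7, col=1) -> (row=7, col=2) -> (row=7, col=3) -> (row=6, col=3) -> (row=5, col=3) -> (row=4, col=3) -> (row=3, col=3)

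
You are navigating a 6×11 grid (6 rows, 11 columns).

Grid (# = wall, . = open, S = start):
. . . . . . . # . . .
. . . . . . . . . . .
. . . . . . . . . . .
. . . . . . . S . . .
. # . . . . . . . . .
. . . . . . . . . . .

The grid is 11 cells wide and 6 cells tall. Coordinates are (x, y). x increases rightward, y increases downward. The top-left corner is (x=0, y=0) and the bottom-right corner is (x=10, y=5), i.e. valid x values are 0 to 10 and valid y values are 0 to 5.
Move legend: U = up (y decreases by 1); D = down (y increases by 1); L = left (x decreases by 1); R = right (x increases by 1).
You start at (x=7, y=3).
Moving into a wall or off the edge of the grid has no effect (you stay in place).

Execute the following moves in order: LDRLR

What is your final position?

Answer: Final position: (x=7, y=4)

Derivation:
Start: (x=7, y=3)
  L (left): (x=7, y=3) -> (x=6, y=3)
  D (down): (x=6, y=3) -> (x=6, y=4)
  R (right): (x=6, y=4) -> (x=7, y=4)
  L (left): (x=7, y=4) -> (x=6, y=4)
  R (right): (x=6, y=4) -> (x=7, y=4)
Final: (x=7, y=4)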